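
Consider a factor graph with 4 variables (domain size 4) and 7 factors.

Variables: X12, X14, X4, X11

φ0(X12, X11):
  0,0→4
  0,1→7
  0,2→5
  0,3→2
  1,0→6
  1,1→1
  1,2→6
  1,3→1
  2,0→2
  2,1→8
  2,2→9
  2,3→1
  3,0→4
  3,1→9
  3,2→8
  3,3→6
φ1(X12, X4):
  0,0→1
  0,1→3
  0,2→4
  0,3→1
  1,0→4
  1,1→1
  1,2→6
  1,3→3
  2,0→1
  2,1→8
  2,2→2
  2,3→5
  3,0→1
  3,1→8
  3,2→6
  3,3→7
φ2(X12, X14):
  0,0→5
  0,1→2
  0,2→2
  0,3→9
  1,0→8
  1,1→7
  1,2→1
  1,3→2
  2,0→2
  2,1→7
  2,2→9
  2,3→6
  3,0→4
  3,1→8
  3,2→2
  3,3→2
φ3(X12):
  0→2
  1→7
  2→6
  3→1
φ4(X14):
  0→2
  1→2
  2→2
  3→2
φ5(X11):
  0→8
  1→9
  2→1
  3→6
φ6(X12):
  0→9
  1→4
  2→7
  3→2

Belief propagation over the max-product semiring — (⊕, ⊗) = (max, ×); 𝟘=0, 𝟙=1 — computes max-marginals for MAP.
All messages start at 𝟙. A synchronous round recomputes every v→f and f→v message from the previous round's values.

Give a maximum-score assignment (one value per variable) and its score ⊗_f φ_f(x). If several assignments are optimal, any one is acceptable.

init: all messages = 𝟙 over 4 values
r1 m[φ0→X12] = [7, 6, 9, 9]
r1 m[φ0→X11] = [6, 9, 9, 6]
r1 m[φ1→X12] = [4, 6, 8, 8]
r1 m[φ1→X4] = [4, 8, 6, 7]
r1 m[φ2→X12] = [9, 8, 9, 8]
r1 m[φ2→X14] = [8, 8, 9, 9]
r1 m[φ3→X12] = [2, 7, 6, 1]
r1 m[φ4→X14] = [2, 2, 2, 2]
r1 m[φ5→X11] = [8, 9, 1, 6]
r1 m[φ6→X12] = [9, 4, 7, 2]
r1 m[X12→φ0] = [1, 1, 1, 1]
r1 m[X12→φ1] = [1, 1, 1, 1]
r1 m[X12→φ2] = [1, 1, 1, 1]
r1 m[X12→φ3] = [1, 1, 1, 1]
r1 m[X12→φ6] = [1, 1, 1, 1]
r1 m[X14→φ2] = [1, 1, 1, 1]
r1 m[X14→φ4] = [1, 1, 1, 1]
r1 m[X4→φ1] = [1, 1, 1, 1]
r1 m[X11→φ0] = [1, 1, 1, 1]
r1 m[X11→φ5] = [1, 1, 1, 1]
r2 m[φ0→X12] = [7, 6, 9, 9]
r2 m[φ0→X11] = [6, 9, 9, 6]
r2 m[φ1→X12] = [4, 6, 8, 8]
r2 m[φ1→X4] = [4, 8, 6, 7]
r2 m[φ2→X12] = [9, 8, 9, 8]
r2 m[φ2→X14] = [8, 8, 9, 9]
r2 m[φ3→X12] = [2, 7, 6, 1]
r2 m[φ4→X14] = [2, 2, 2, 2]
r2 m[φ5→X11] = [8, 9, 1, 6]
r2 m[φ6→X12] = [9, 4, 7, 2]
r2 m[X12→φ0] = [648, 1344, 3024, 128]
r2 m[X12→φ1] = [1134, 1344, 3402, 144]
r2 m[X12→φ2] = [504, 1008, 3024, 144]
r2 m[X12→φ3] = [2268, 1152, 4536, 1152]
r2 m[X12→φ6] = [504, 2016, 3888, 576]
r2 m[X14→φ2] = [2, 2, 2, 2]
r2 m[X14→φ4] = [8, 8, 9, 9]
r2 m[X4→φ1] = [1, 1, 1, 1]
r2 m[X11→φ0] = [8, 9, 1, 6]
r2 m[X11→φ5] = [6, 9, 9, 6]
r3 m[φ0→X12] = [63, 48, 72, 81]
r3 m[φ0→X11] = [8064, 24192, 27216, 3024]
r3 m[φ1→X12] = [4, 6, 8, 8]
r3 m[φ1→X4] = [5376, 27216, 8064, 17010]
r3 m[φ2→X12] = [18, 16, 18, 16]
r3 m[φ2→X14] = [8064, 21168, 27216, 18144]
r3 m[φ3→X12] = [2, 7, 6, 1]
r3 m[φ4→X14] = [2, 2, 2, 2]
r3 m[φ5→X11] = [8, 9, 1, 6]
r3 m[φ6→X12] = [9, 4, 7, 2]
r3 m[X12→φ0] = [648, 1344, 3024, 128]
r3 m[X12→φ1] = [1134, 1344, 3402, 144]
r3 m[X12→φ2] = [504, 1008, 3024, 144]
r3 m[X12→φ3] = [2268, 1152, 4536, 1152]
r3 m[X12→φ6] = [504, 2016, 3888, 576]
r3 m[X14→φ2] = [2, 2, 2, 2]
r3 m[X14→φ4] = [8, 8, 9, 9]
r3 m[X4→φ1] = [1, 1, 1, 1]
r3 m[X11→φ0] = [8, 9, 1, 6]
r3 m[X11→φ5] = [6, 9, 9, 6]
r4 m[φ0→X12] = [63, 48, 72, 81]
r4 m[φ0→X11] = [8064, 24192, 27216, 3024]
r4 m[φ1→X12] = [4, 6, 8, 8]
r4 m[φ1→X4] = [5376, 27216, 8064, 17010]
r4 m[φ2→X12] = [18, 16, 18, 16]
r4 m[φ2→X14] = [8064, 21168, 27216, 18144]
r4 m[φ3→X12] = [2, 7, 6, 1]
r4 m[φ4→X14] = [2, 2, 2, 2]
r4 m[φ5→X11] = [8, 9, 1, 6]
r4 m[φ6→X12] = [9, 4, 7, 2]
r4 m[X12→φ0] = [1296, 2688, 6048, 256]
r4 m[X12→φ1] = [20412, 21504, 54432, 2592]
r4 m[X12→φ2] = [4536, 8064, 24192, 1296]
r4 m[X12→φ3] = [40824, 18432, 72576, 20736]
r4 m[X12→φ6] = [9072, 32256, 62208, 10368]
r4 m[X14→φ2] = [2, 2, 2, 2]
r4 m[X14→φ4] = [8064, 21168, 27216, 18144]
r4 m[X4→φ1] = [1, 1, 1, 1]
r4 m[X11→φ0] = [8, 9, 1, 6]
r4 m[X11→φ5] = [8064, 24192, 27216, 3024]
r5 m[φ0→X12] = [63, 48, 72, 81]
r5 m[φ0→X11] = [16128, 48384, 54432, 6048]
r5 m[φ1→X12] = [4, 6, 8, 8]
r5 m[φ1→X4] = [86016, 435456, 129024, 272160]
r5 m[φ2→X12] = [18, 16, 18, 16]
r5 m[φ2→X14] = [64512, 169344, 217728, 145152]
r5 m[φ3→X12] = [2, 7, 6, 1]
r5 m[φ4→X14] = [2, 2, 2, 2]
r5 m[φ5→X11] = [8, 9, 1, 6]
r5 m[φ6→X12] = [9, 4, 7, 2]
r5 m[X12→φ0] = [1296, 2688, 6048, 256]
r5 m[X12→φ1] = [20412, 21504, 54432, 2592]
r5 m[X12→φ2] = [4536, 8064, 24192, 1296]
r5 m[X12→φ3] = [40824, 18432, 72576, 20736]
r5 m[X12→φ6] = [9072, 32256, 62208, 10368]
r5 m[X14→φ2] = [2, 2, 2, 2]
r5 m[X14→φ4] = [8064, 21168, 27216, 18144]
r5 m[X4→φ1] = [1, 1, 1, 1]
r5 m[X11→φ0] = [8, 9, 1, 6]
r5 m[X11→φ5] = [8064, 24192, 27216, 3024]
r6 m[φ0→X12] = [63, 48, 72, 81]
r6 m[φ0→X11] = [16128, 48384, 54432, 6048]
r6 m[φ1→X12] = [4, 6, 8, 8]
r6 m[φ1→X4] = [86016, 435456, 129024, 272160]
r6 m[φ2→X12] = [18, 16, 18, 16]
r6 m[φ2→X14] = [64512, 169344, 217728, 145152]
r6 m[φ3→X12] = [2, 7, 6, 1]
r6 m[φ4→X14] = [2, 2, 2, 2]
r6 m[φ5→X11] = [8, 9, 1, 6]
r6 m[φ6→X12] = [9, 4, 7, 2]
r6 m[X12→φ0] = [1296, 2688, 6048, 256]
r6 m[X12→φ1] = [20412, 21504, 54432, 2592]
r6 m[X12→φ2] = [4536, 8064, 24192, 1296]
r6 m[X12→φ3] = [40824, 18432, 72576, 20736]
r6 m[X12→φ6] = [9072, 32256, 62208, 10368]
r6 m[X14→φ2] = [2, 2, 2, 2]
r6 m[X14→φ4] = [64512, 169344, 217728, 145152]
r6 m[X4→φ1] = [1, 1, 1, 1]
r6 m[X11→φ0] = [8, 9, 1, 6]
r6 m[X11→φ5] = [16128, 48384, 54432, 6048]
r7 m[φ0→X12] = [63, 48, 72, 81]
r7 m[φ0→X11] = [16128, 48384, 54432, 6048]
r7 m[φ1→X12] = [4, 6, 8, 8]
r7 m[φ1→X4] = [86016, 435456, 129024, 272160]
r7 m[φ2→X12] = [18, 16, 18, 16]
r7 m[φ2→X14] = [64512, 169344, 217728, 145152]
r7 m[φ3→X12] = [2, 7, 6, 1]
r7 m[φ4→X14] = [2, 2, 2, 2]
r7 m[φ5→X11] = [8, 9, 1, 6]
r7 m[φ6→X12] = [9, 4, 7, 2]
r7 m[X12→φ0] = [1296, 2688, 6048, 256]
r7 m[X12→φ1] = [20412, 21504, 54432, 2592]
r7 m[X12→φ2] = [4536, 8064, 24192, 1296]
r7 m[X12→φ3] = [40824, 18432, 72576, 20736]
r7 m[X12→φ6] = [9072, 32256, 62208, 10368]
r7 m[X14→φ2] = [2, 2, 2, 2]
r7 m[X14→φ4] = [64512, 169344, 217728, 145152]
r7 m[X4→φ1] = [1, 1, 1, 1]
r7 m[X11→φ0] = [8, 9, 1, 6]
r7 m[X11→φ5] = [16128, 48384, 54432, 6048]
fixed point reached at round 7
traceback from X12: (X12=2, X14=2, X4=1, X11=1), score=435456

assignment: (X12=2, X14=2, X4=1, X11=1); score = 435456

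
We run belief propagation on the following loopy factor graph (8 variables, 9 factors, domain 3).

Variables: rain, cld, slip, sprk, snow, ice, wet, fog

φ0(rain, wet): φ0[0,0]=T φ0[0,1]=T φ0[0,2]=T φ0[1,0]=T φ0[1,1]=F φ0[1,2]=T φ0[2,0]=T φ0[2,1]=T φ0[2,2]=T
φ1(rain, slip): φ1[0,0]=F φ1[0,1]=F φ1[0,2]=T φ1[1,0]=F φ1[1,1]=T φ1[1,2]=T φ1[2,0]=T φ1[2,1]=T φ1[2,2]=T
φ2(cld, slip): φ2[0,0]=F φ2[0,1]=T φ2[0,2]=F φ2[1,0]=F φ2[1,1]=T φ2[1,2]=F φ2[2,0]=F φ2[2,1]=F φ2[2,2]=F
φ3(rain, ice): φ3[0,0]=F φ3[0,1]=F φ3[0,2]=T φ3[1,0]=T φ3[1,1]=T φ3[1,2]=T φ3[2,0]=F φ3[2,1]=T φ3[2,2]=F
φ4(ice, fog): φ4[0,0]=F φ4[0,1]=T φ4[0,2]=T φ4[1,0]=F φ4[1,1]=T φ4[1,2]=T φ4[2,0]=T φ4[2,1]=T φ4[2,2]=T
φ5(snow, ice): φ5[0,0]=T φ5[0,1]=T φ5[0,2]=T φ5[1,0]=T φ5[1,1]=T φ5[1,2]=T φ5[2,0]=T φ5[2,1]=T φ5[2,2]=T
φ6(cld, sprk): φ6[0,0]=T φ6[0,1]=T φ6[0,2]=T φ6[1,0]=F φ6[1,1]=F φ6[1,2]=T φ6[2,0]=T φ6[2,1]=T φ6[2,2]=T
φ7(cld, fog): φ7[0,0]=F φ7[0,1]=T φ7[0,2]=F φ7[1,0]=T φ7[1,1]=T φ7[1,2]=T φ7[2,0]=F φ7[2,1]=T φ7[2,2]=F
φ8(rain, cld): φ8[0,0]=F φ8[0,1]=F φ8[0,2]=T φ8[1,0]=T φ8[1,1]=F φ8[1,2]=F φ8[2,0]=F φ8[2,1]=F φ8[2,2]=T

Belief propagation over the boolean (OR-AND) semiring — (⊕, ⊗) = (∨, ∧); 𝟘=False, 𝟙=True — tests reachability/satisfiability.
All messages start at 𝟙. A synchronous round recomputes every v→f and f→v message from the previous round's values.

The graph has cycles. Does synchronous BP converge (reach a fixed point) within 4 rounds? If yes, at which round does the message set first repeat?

init: all messages = 𝟙 over 3 values
r1 m[φ0→rain] = [T, T, T]
r1 m[φ0→wet] = [T, T, T]
r1 m[φ1→rain] = [T, T, T]
r1 m[φ1→slip] = [T, T, T]
r1 m[φ2→cld] = [T, T, F]
r1 m[φ2→slip] = [F, T, F]
r1 m[φ3→rain] = [T, T, T]
r1 m[φ3→ice] = [T, T, T]
r1 m[φ4→ice] = [T, T, T]
r1 m[φ4→fog] = [T, T, T]
r1 m[φ5→snow] = [T, T, T]
r1 m[φ5→ice] = [T, T, T]
r1 m[φ6→cld] = [T, T, T]
r1 m[φ6→sprk] = [T, T, T]
r1 m[φ7→cld] = [T, T, T]
r1 m[φ7→fog] = [T, T, T]
r1 m[φ8→rain] = [T, T, T]
r1 m[φ8→cld] = [T, F, T]
r1 m[rain→φ0] = [T, T, T]
r1 m[rain→φ1] = [T, T, T]
r1 m[rain→φ3] = [T, T, T]
r1 m[rain→φ8] = [T, T, T]
r1 m[cld→φ2] = [T, T, T]
r1 m[cld→φ6] = [T, T, T]
r1 m[cld→φ7] = [T, T, T]
r1 m[cld→φ8] = [T, T, T]
r1 m[slip→φ1] = [T, T, T]
r1 m[slip→φ2] = [T, T, T]
r1 m[sprk→φ6] = [T, T, T]
r1 m[snow→φ5] = [T, T, T]
r1 m[ice→φ3] = [T, T, T]
r1 m[ice→φ4] = [T, T, T]
r1 m[ice→φ5] = [T, T, T]
r1 m[wet→φ0] = [T, T, T]
r1 m[fog→φ4] = [T, T, T]
r1 m[fog→φ7] = [T, T, T]
r2 m[φ0→rain] = [T, T, T]
r2 m[φ0→wet] = [T, T, T]
r2 m[φ1→rain] = [T, T, T]
r2 m[φ1→slip] = [T, T, T]
r2 m[φ2→cld] = [T, T, F]
r2 m[φ2→slip] = [F, T, F]
r2 m[φ3→rain] = [T, T, T]
r2 m[φ3→ice] = [T, T, T]
r2 m[φ4→ice] = [T, T, T]
r2 m[φ4→fog] = [T, T, T]
r2 m[φ5→snow] = [T, T, T]
r2 m[φ5→ice] = [T, T, T]
r2 m[φ6→cld] = [T, T, T]
r2 m[φ6→sprk] = [T, T, T]
r2 m[φ7→cld] = [T, T, T]
r2 m[φ7→fog] = [T, T, T]
r2 m[φ8→rain] = [T, T, T]
r2 m[φ8→cld] = [T, F, T]
r2 m[rain→φ0] = [T, T, T]
r2 m[rain→φ1] = [T, T, T]
r2 m[rain→φ3] = [T, T, T]
r2 m[rain→φ8] = [T, T, T]
r2 m[cld→φ2] = [T, F, T]
r2 m[cld→φ6] = [T, F, F]
r2 m[cld→φ7] = [T, F, F]
r2 m[cld→φ8] = [T, T, F]
r2 m[slip→φ1] = [F, T, F]
r2 m[slip→φ2] = [T, T, T]
r2 m[sprk→φ6] = [T, T, T]
r2 m[snow→φ5] = [T, T, T]
r2 m[ice→φ3] = [T, T, T]
r2 m[ice→φ4] = [T, T, T]
r2 m[ice→φ5] = [T, T, T]
r2 m[wet→φ0] = [T, T, T]
r2 m[fog→φ4] = [T, T, T]
r2 m[fog→φ7] = [T, T, T]
r3 m[φ0→rain] = [T, T, T]
r3 m[φ0→wet] = [T, T, T]
r3 m[φ1→rain] = [F, T, T]
r3 m[φ1→slip] = [T, T, T]
r3 m[φ2→cld] = [T, T, F]
r3 m[φ2→slip] = [F, T, F]
r3 m[φ3→rain] = [T, T, T]
r3 m[φ3→ice] = [T, T, T]
r3 m[φ4→ice] = [T, T, T]
r3 m[φ4→fog] = [T, T, T]
r3 m[φ5→snow] = [T, T, T]
r3 m[φ5→ice] = [T, T, T]
r3 m[φ6→cld] = [T, T, T]
r3 m[φ6→sprk] = [T, T, T]
r3 m[φ7→cld] = [T, T, T]
r3 m[φ7→fog] = [F, T, F]
r3 m[φ8→rain] = [F, T, F]
r3 m[φ8→cld] = [T, F, T]
r3 m[rain→φ0] = [T, T, T]
r3 m[rain→φ1] = [T, T, T]
r3 m[rain→φ3] = [T, T, T]
r3 m[rain→φ8] = [T, T, T]
r3 m[cld→φ2] = [T, F, T]
r3 m[cld→φ6] = [T, F, F]
r3 m[cld→φ7] = [T, F, F]
r3 m[cld→φ8] = [T, T, F]
r3 m[slip→φ1] = [F, T, F]
r3 m[slip→φ2] = [T, T, T]
r3 m[sprk→φ6] = [T, T, T]
r3 m[snow→φ5] = [T, T, T]
r3 m[ice→φ3] = [T, T, T]
r3 m[ice→φ4] = [T, T, T]
r3 m[ice→φ5] = [T, T, T]
r3 m[wet→φ0] = [T, T, T]
r3 m[fog→φ4] = [T, T, T]
r3 m[fog→φ7] = [T, T, T]
r4 m[φ0→rain] = [T, T, T]
r4 m[φ0→wet] = [T, T, T]
r4 m[φ1→rain] = [F, T, T]
r4 m[φ1→slip] = [T, T, T]
r4 m[φ2→cld] = [T, T, F]
r4 m[φ2→slip] = [F, T, F]
r4 m[φ3→rain] = [T, T, T]
r4 m[φ3→ice] = [T, T, T]
r4 m[φ4→ice] = [T, T, T]
r4 m[φ4→fog] = [T, T, T]
r4 m[φ5→snow] = [T, T, T]
r4 m[φ5→ice] = [T, T, T]
r4 m[φ6→cld] = [T, T, T]
r4 m[φ6→sprk] = [T, T, T]
r4 m[φ7→cld] = [T, T, T]
r4 m[φ7→fog] = [F, T, F]
r4 m[φ8→rain] = [F, T, F]
r4 m[φ8→cld] = [T, F, T]
r4 m[rain→φ0] = [F, T, F]
r4 m[rain→φ1] = [F, T, F]
r4 m[rain→φ3] = [F, T, F]
r4 m[rain→φ8] = [F, T, T]
r4 m[cld→φ2] = [T, F, T]
r4 m[cld→φ6] = [T, F, F]
r4 m[cld→φ7] = [T, F, F]
r4 m[cld→φ8] = [T, T, F]
r4 m[slip→φ1] = [F, T, F]
r4 m[slip→φ2] = [T, T, T]
r4 m[sprk→φ6] = [T, T, T]
r4 m[snow→φ5] = [T, T, T]
r4 m[ice→φ3] = [T, T, T]
r4 m[ice→φ4] = [T, T, T]
r4 m[ice→φ5] = [T, T, T]
r4 m[wet→φ0] = [T, T, T]
r4 m[fog→φ4] = [F, T, F]
r4 m[fog→φ7] = [T, T, T]
no fixed point within 4 rounds

NOT CONVERGED within 4 rounds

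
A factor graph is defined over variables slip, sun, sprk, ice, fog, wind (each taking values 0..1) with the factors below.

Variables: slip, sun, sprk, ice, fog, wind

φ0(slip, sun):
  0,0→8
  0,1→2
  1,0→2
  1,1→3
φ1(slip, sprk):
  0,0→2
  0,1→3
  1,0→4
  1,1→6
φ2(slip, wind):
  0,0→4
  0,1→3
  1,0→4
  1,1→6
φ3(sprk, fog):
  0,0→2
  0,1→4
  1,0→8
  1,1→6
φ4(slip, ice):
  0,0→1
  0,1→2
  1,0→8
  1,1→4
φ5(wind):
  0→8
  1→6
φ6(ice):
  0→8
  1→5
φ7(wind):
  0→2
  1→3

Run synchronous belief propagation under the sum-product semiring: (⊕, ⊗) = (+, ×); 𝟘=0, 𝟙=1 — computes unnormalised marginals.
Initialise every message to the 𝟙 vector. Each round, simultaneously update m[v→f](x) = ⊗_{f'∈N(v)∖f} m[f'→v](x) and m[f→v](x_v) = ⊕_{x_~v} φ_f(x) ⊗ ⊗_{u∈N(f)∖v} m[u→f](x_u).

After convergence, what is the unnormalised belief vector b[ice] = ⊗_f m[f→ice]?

init: all messages = 𝟙 over 2 values
r1 m[φ0→slip] = [10, 5]
r1 m[φ0→sun] = [10, 5]
r1 m[φ1→slip] = [5, 10]
r1 m[φ1→sprk] = [6, 9]
r1 m[φ2→slip] = [7, 10]
r1 m[φ2→wind] = [8, 9]
r1 m[φ3→sprk] = [6, 14]
r1 m[φ3→fog] = [10, 10]
r1 m[φ4→slip] = [3, 12]
r1 m[φ4→ice] = [9, 6]
r1 m[φ5→wind] = [8, 6]
r1 m[φ6→ice] = [8, 5]
r1 m[φ7→wind] = [2, 3]
r1 m[slip→φ0] = [1, 1]
r1 m[slip→φ1] = [1, 1]
r1 m[slip→φ2] = [1, 1]
r1 m[slip→φ4] = [1, 1]
r1 m[sun→φ0] = [1, 1]
r1 m[sprk→φ1] = [1, 1]
r1 m[sprk→φ3] = [1, 1]
r1 m[ice→φ4] = [1, 1]
r1 m[ice→φ6] = [1, 1]
r1 m[fog→φ3] = [1, 1]
r1 m[wind→φ2] = [1, 1]
r1 m[wind→φ5] = [1, 1]
r1 m[wind→φ7] = [1, 1]
r2 m[φ0→slip] = [10, 5]
r2 m[φ0→sun] = [10, 5]
r2 m[φ1→slip] = [5, 10]
r2 m[φ1→sprk] = [6, 9]
r2 m[φ2→slip] = [7, 10]
r2 m[φ2→wind] = [8, 9]
r2 m[φ3→sprk] = [6, 14]
r2 m[φ3→fog] = [10, 10]
r2 m[φ4→slip] = [3, 12]
r2 m[φ4→ice] = [9, 6]
r2 m[φ5→wind] = [8, 6]
r2 m[φ6→ice] = [8, 5]
r2 m[φ7→wind] = [2, 3]
r2 m[slip→φ0] = [105, 1200]
r2 m[slip→φ1] = [210, 600]
r2 m[slip→φ2] = [150, 600]
r2 m[slip→φ4] = [350, 500]
r2 m[sun→φ0] = [1, 1]
r2 m[sprk→φ1] = [6, 14]
r2 m[sprk→φ3] = [6, 9]
r2 m[ice→φ4] = [8, 5]
r2 m[ice→φ6] = [9, 6]
r2 m[fog→φ3] = [1, 1]
r2 m[wind→φ2] = [16, 18]
r2 m[wind→φ5] = [16, 27]
r2 m[wind→φ7] = [64, 54]
r3 m[φ0→slip] = [10, 5]
r3 m[φ0→sun] = [3240, 3810]
r3 m[φ1→slip] = [54, 108]
r3 m[φ1→sprk] = [2820, 4230]
r3 m[φ2→slip] = [118, 172]
r3 m[φ2→wind] = [3000, 4050]
r3 m[φ3→sprk] = [6, 14]
r3 m[φ3→fog] = [84, 78]
r3 m[φ4→slip] = [18, 84]
r3 m[φ4→ice] = [4350, 2700]
r3 m[φ5→wind] = [8, 6]
r3 m[φ6→ice] = [8, 5]
r3 m[φ7→wind] = [2, 3]
r3 m[slip→φ0] = [105, 1200]
r3 m[slip→φ1] = [210, 600]
r3 m[slip→φ2] = [150, 600]
r3 m[slip→φ4] = [350, 500]
r3 m[sun→φ0] = [1, 1]
r3 m[sprk→φ1] = [6, 14]
r3 m[sprk→φ3] = [6, 9]
r3 m[ice→φ4] = [8, 5]
r3 m[ice→φ6] = [9, 6]
r3 m[fog→φ3] = [1, 1]
r3 m[wind→φ2] = [16, 18]
r3 m[wind→φ5] = [16, 27]
r3 m[wind→φ7] = [64, 54]
r4 m[φ0→slip] = [10, 5]
r4 m[φ0→sun] = [3240, 3810]
r4 m[φ1→slip] = [54, 108]
r4 m[φ1→sprk] = [2820, 4230]
r4 m[φ2→slip] = [118, 172]
r4 m[φ2→wind] = [3000, 4050]
r4 m[φ3→sprk] = [6, 14]
r4 m[φ3→fog] = [84, 78]
r4 m[φ4→slip] = [18, 84]
r4 m[φ4→ice] = [4350, 2700]
r4 m[φ5→wind] = [8, 6]
r4 m[φ6→ice] = [8, 5]
r4 m[φ7→wind] = [2, 3]
r4 m[slip→φ0] = [114696, 1560384]
r4 m[slip→φ1] = [21240, 72240]
r4 m[slip→φ2] = [9720, 45360]
r4 m[slip→φ4] = [63720, 92880]
r4 m[sun→φ0] = [1, 1]
r4 m[sprk→φ1] = [6, 14]
r4 m[sprk→φ3] = [2820, 4230]
r4 m[ice→φ4] = [8, 5]
r4 m[ice→φ6] = [4350, 2700]
r4 m[fog→φ3] = [1, 1]
r4 m[wind→φ2] = [16, 18]
r4 m[wind→φ5] = [6000, 12150]
r4 m[wind→φ7] = [24000, 24300]
r5 m[φ0→slip] = [10, 5]
r5 m[φ0→sun] = [4038336, 4910544]
r5 m[φ1→slip] = [54, 108]
r5 m[φ1→sprk] = [331440, 497160]
r5 m[φ2→slip] = [118, 172]
r5 m[φ2→wind] = [220320, 301320]
r5 m[φ3→sprk] = [6, 14]
r5 m[φ3→fog] = [39480, 36660]
r5 m[φ4→slip] = [18, 84]
r5 m[φ4→ice] = [806760, 498960]
r5 m[φ5→wind] = [8, 6]
r5 m[φ6→ice] = [8, 5]
r5 m[φ7→wind] = [2, 3]
r5 m[slip→φ0] = [114696, 1560384]
r5 m[slip→φ1] = [21240, 72240]
r5 m[slip→φ2] = [9720, 45360]
r5 m[slip→φ4] = [63720, 92880]
r5 m[sun→φ0] = [1, 1]
r5 m[sprk→φ1] = [6, 14]
r5 m[sprk→φ3] = [2820, 4230]
r5 m[ice→φ4] = [8, 5]
r5 m[ice→φ6] = [4350, 2700]
r5 m[fog→φ3] = [1, 1]
r5 m[wind→φ2] = [16, 18]
r5 m[wind→φ5] = [6000, 12150]
r5 m[wind→φ7] = [24000, 24300]
r6 m[φ0→slip] = [10, 5]
r6 m[φ0→sun] = [4038336, 4910544]
r6 m[φ1→slip] = [54, 108]
r6 m[φ1→sprk] = [331440, 497160]
r6 m[φ2→slip] = [118, 172]
r6 m[φ2→wind] = [220320, 301320]
r6 m[φ3→sprk] = [6, 14]
r6 m[φ3→fog] = [39480, 36660]
r6 m[φ4→slip] = [18, 84]
r6 m[φ4→ice] = [806760, 498960]
r6 m[φ5→wind] = [8, 6]
r6 m[φ6→ice] = [8, 5]
r6 m[φ7→wind] = [2, 3]
r6 m[slip→φ0] = [114696, 1560384]
r6 m[slip→φ1] = [21240, 72240]
r6 m[slip→φ2] = [9720, 45360]
r6 m[slip→φ4] = [63720, 92880]
r6 m[sun→φ0] = [1, 1]
r6 m[sprk→φ1] = [6, 14]
r6 m[sprk→φ3] = [331440, 497160]
r6 m[ice→φ4] = [8, 5]
r6 m[ice→φ6] = [806760, 498960]
r6 m[fog→φ3] = [1, 1]
r6 m[wind→φ2] = [16, 18]
r6 m[wind→φ5] = [440640, 903960]
r6 m[wind→φ7] = [1762560, 1807920]
r7 m[φ0→slip] = [10, 5]
r7 m[φ0→sun] = [4038336, 4910544]
r7 m[φ1→slip] = [54, 108]
r7 m[φ1→sprk] = [331440, 497160]
r7 m[φ2→slip] = [118, 172]
r7 m[φ2→wind] = [220320, 301320]
r7 m[φ3→sprk] = [6, 14]
r7 m[φ3→fog] = [4640160, 4308720]
r7 m[φ4→slip] = [18, 84]
r7 m[φ4→ice] = [806760, 498960]
r7 m[φ5→wind] = [8, 6]
r7 m[φ6→ice] = [8, 5]
r7 m[φ7→wind] = [2, 3]
r7 m[slip→φ0] = [114696, 1560384]
r7 m[slip→φ1] = [21240, 72240]
r7 m[slip→φ2] = [9720, 45360]
r7 m[slip→φ4] = [63720, 92880]
r7 m[sun→φ0] = [1, 1]
r7 m[sprk→φ1] = [6, 14]
r7 m[sprk→φ3] = [331440, 497160]
r7 m[ice→φ4] = [8, 5]
r7 m[ice→φ6] = [806760, 498960]
r7 m[fog→φ3] = [1, 1]
r7 m[wind→φ2] = [16, 18]
r7 m[wind→φ5] = [440640, 903960]
r7 m[wind→φ7] = [1762560, 1807920]
r8 m[φ0→slip] = [10, 5]
r8 m[φ0→sun] = [4038336, 4910544]
r8 m[φ1→slip] = [54, 108]
r8 m[φ1→sprk] = [331440, 497160]
r8 m[φ2→slip] = [118, 172]
r8 m[φ2→wind] = [220320, 301320]
r8 m[φ3→sprk] = [6, 14]
r8 m[φ3→fog] = [4640160, 4308720]
r8 m[φ4→slip] = [18, 84]
r8 m[φ4→ice] = [806760, 498960]
r8 m[φ5→wind] = [8, 6]
r8 m[φ6→ice] = [8, 5]
r8 m[φ7→wind] = [2, 3]
r8 m[slip→φ0] = [114696, 1560384]
r8 m[slip→φ1] = [21240, 72240]
r8 m[slip→φ2] = [9720, 45360]
r8 m[slip→φ4] = [63720, 92880]
r8 m[sun→φ0] = [1, 1]
r8 m[sprk→φ1] = [6, 14]
r8 m[sprk→φ3] = [331440, 497160]
r8 m[ice→φ4] = [8, 5]
r8 m[ice→φ6] = [806760, 498960]
r8 m[fog→φ3] = [1, 1]
r8 m[wind→φ2] = [16, 18]
r8 m[wind→φ5] = [440640, 903960]
r8 m[wind→φ7] = [1762560, 1807920]
fixed point reached at round 8
b[ice] = ⊗ incoming = [6454080, 2494800]

b[ice] = [6454080, 2494800]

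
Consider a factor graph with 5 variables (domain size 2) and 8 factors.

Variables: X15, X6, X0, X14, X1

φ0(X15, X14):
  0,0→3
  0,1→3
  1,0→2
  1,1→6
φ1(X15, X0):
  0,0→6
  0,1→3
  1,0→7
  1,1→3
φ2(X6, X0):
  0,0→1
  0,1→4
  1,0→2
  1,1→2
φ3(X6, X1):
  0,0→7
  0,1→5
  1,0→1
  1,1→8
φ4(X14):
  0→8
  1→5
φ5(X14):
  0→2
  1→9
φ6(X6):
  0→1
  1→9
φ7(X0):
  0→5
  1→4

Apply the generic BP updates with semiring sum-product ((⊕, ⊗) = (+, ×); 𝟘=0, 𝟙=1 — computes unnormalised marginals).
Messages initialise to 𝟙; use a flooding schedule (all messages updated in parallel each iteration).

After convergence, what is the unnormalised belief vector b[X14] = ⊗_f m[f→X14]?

b[X14] = [647040, 3369600]

init: all messages = 𝟙 over 2 values
r1 m[φ0→X15] = [6, 8]
r1 m[φ0→X14] = [5, 9]
r1 m[φ1→X15] = [9, 10]
r1 m[φ1→X0] = [13, 6]
r1 m[φ2→X6] = [5, 4]
r1 m[φ2→X0] = [3, 6]
r1 m[φ3→X6] = [12, 9]
r1 m[φ3→X1] = [8, 13]
r1 m[φ4→X14] = [8, 5]
r1 m[φ5→X14] = [2, 9]
r1 m[φ6→X6] = [1, 9]
r1 m[φ7→X0] = [5, 4]
r1 m[X15→φ0] = [1, 1]
r1 m[X15→φ1] = [1, 1]
r1 m[X6→φ2] = [1, 1]
r1 m[X6→φ3] = [1, 1]
r1 m[X6→φ6] = [1, 1]
r1 m[X0→φ1] = [1, 1]
r1 m[X0→φ2] = [1, 1]
r1 m[X0→φ7] = [1, 1]
r1 m[X14→φ0] = [1, 1]
r1 m[X14→φ4] = [1, 1]
r1 m[X14→φ5] = [1, 1]
r1 m[X1→φ3] = [1, 1]
r2 m[φ0→X15] = [6, 8]
r2 m[φ0→X14] = [5, 9]
r2 m[φ1→X15] = [9, 10]
r2 m[φ1→X0] = [13, 6]
r2 m[φ2→X6] = [5, 4]
r2 m[φ2→X0] = [3, 6]
r2 m[φ3→X6] = [12, 9]
r2 m[φ3→X1] = [8, 13]
r2 m[φ4→X14] = [8, 5]
r2 m[φ5→X14] = [2, 9]
r2 m[φ6→X6] = [1, 9]
r2 m[φ7→X0] = [5, 4]
r2 m[X15→φ0] = [9, 10]
r2 m[X15→φ1] = [6, 8]
r2 m[X6→φ2] = [12, 81]
r2 m[X6→φ3] = [5, 36]
r2 m[X6→φ6] = [60, 36]
r2 m[X0→φ1] = [15, 24]
r2 m[X0→φ2] = [65, 24]
r2 m[X0→φ7] = [39, 36]
r2 m[X14→φ0] = [16, 45]
r2 m[X14→φ4] = [10, 81]
r2 m[X14→φ5] = [40, 45]
r2 m[X1→φ3] = [1, 1]
r3 m[φ0→X15] = [183, 302]
r3 m[φ0→X14] = [47, 87]
r3 m[φ1→X15] = [162, 177]
r3 m[φ1→X0] = [92, 42]
r3 m[φ2→X6] = [161, 178]
r3 m[φ2→X0] = [174, 210]
r3 m[φ3→X6] = [12, 9]
r3 m[φ3→X1] = [71, 313]
r3 m[φ4→X14] = [8, 5]
r3 m[φ5→X14] = [2, 9]
r3 m[φ6→X6] = [1, 9]
r3 m[φ7→X0] = [5, 4]
r3 m[X15→φ0] = [9, 10]
r3 m[X15→φ1] = [6, 8]
r3 m[X6→φ2] = [12, 81]
r3 m[X6→φ3] = [5, 36]
r3 m[X6→φ6] = [60, 36]
r3 m[X0→φ1] = [15, 24]
r3 m[X0→φ2] = [65, 24]
r3 m[X0→φ7] = [39, 36]
r3 m[X14→φ0] = [16, 45]
r3 m[X14→φ4] = [10, 81]
r3 m[X14→φ5] = [40, 45]
r3 m[X1→φ3] = [1, 1]
r4 m[φ0→X15] = [183, 302]
r4 m[φ0→X14] = [47, 87]
r4 m[φ1→X15] = [162, 177]
r4 m[φ1→X0] = [92, 42]
r4 m[φ2→X6] = [161, 178]
r4 m[φ2→X0] = [174, 210]
r4 m[φ3→X6] = [12, 9]
r4 m[φ3→X1] = [71, 313]
r4 m[φ4→X14] = [8, 5]
r4 m[φ5→X14] = [2, 9]
r4 m[φ6→X6] = [1, 9]
r4 m[φ7→X0] = [5, 4]
r4 m[X15→φ0] = [162, 177]
r4 m[X15→φ1] = [183, 302]
r4 m[X6→φ2] = [12, 81]
r4 m[X6→φ3] = [161, 1602]
r4 m[X6→φ6] = [1932, 1602]
r4 m[X0→φ1] = [870, 840]
r4 m[X0→φ2] = [460, 168]
r4 m[X0→φ7] = [16008, 8820]
r4 m[X14→φ0] = [16, 45]
r4 m[X14→φ4] = [94, 783]
r4 m[X14→φ5] = [376, 435]
r4 m[X1→φ3] = [1, 1]
r5 m[φ0→X15] = [183, 302]
r5 m[φ0→X14] = [840, 1548]
r5 m[φ1→X15] = [7740, 8610]
r5 m[φ1→X0] = [3212, 1455]
r5 m[φ2→X6] = [1132, 1256]
r5 m[φ2→X0] = [174, 210]
r5 m[φ3→X6] = [12, 9]
r5 m[φ3→X1] = [2729, 13621]
r5 m[φ4→X14] = [8, 5]
r5 m[φ5→X14] = [2, 9]
r5 m[φ6→X6] = [1, 9]
r5 m[φ7→X0] = [5, 4]
r5 m[X15→φ0] = [162, 177]
r5 m[X15→φ1] = [183, 302]
r5 m[X6→φ2] = [12, 81]
r5 m[X6→φ3] = [161, 1602]
r5 m[X6→φ6] = [1932, 1602]
r5 m[X0→φ1] = [870, 840]
r5 m[X0→φ2] = [460, 168]
r5 m[X0→φ7] = [16008, 8820]
r5 m[X14→φ0] = [16, 45]
r5 m[X14→φ4] = [94, 783]
r5 m[X14→φ5] = [376, 435]
r5 m[X1→φ3] = [1, 1]
r6 m[φ0→X15] = [183, 302]
r6 m[φ0→X14] = [840, 1548]
r6 m[φ1→X15] = [7740, 8610]
r6 m[φ1→X0] = [3212, 1455]
r6 m[φ2→X6] = [1132, 1256]
r6 m[φ2→X0] = [174, 210]
r6 m[φ3→X6] = [12, 9]
r6 m[φ3→X1] = [2729, 13621]
r6 m[φ4→X14] = [8, 5]
r6 m[φ5→X14] = [2, 9]
r6 m[φ6→X6] = [1, 9]
r6 m[φ7→X0] = [5, 4]
r6 m[X15→φ0] = [7740, 8610]
r6 m[X15→φ1] = [183, 302]
r6 m[X6→φ2] = [12, 81]
r6 m[X6→φ3] = [1132, 11304]
r6 m[X6→φ6] = [13584, 11304]
r6 m[X0→φ1] = [870, 840]
r6 m[X0→φ2] = [16060, 5820]
r6 m[X0→φ7] = [558888, 305550]
r6 m[X14→φ0] = [16, 45]
r6 m[X14→φ4] = [1680, 13932]
r6 m[X14→φ5] = [6720, 7740]
r6 m[X1→φ3] = [1, 1]
r7 m[φ0→X15] = [183, 302]
r7 m[φ0→X14] = [40440, 74880]
r7 m[φ1→X15] = [7740, 8610]
r7 m[φ1→X0] = [3212, 1455]
r7 m[φ2→X6] = [39340, 43760]
r7 m[φ2→X0] = [174, 210]
r7 m[φ3→X6] = [12, 9]
r7 m[φ3→X1] = [19228, 96092]
r7 m[φ4→X14] = [8, 5]
r7 m[φ5→X14] = [2, 9]
r7 m[φ6→X6] = [1, 9]
r7 m[φ7→X0] = [5, 4]
r7 m[X15→φ0] = [7740, 8610]
r7 m[X15→φ1] = [183, 302]
r7 m[X6→φ2] = [12, 81]
r7 m[X6→φ3] = [1132, 11304]
r7 m[X6→φ6] = [13584, 11304]
r7 m[X0→φ1] = [870, 840]
r7 m[X0→φ2] = [16060, 5820]
r7 m[X0→φ7] = [558888, 305550]
r7 m[X14→φ0] = [16, 45]
r7 m[X14→φ4] = [1680, 13932]
r7 m[X14→φ5] = [6720, 7740]
r7 m[X1→φ3] = [1, 1]
r8 m[φ0→X15] = [183, 302]
r8 m[φ0→X14] = [40440, 74880]
r8 m[φ1→X15] = [7740, 8610]
r8 m[φ1→X0] = [3212, 1455]
r8 m[φ2→X6] = [39340, 43760]
r8 m[φ2→X0] = [174, 210]
r8 m[φ3→X6] = [12, 9]
r8 m[φ3→X1] = [19228, 96092]
r8 m[φ4→X14] = [8, 5]
r8 m[φ5→X14] = [2, 9]
r8 m[φ6→X6] = [1, 9]
r8 m[φ7→X0] = [5, 4]
r8 m[X15→φ0] = [7740, 8610]
r8 m[X15→φ1] = [183, 302]
r8 m[X6→φ2] = [12, 81]
r8 m[X6→φ3] = [39340, 393840]
r8 m[X6→φ6] = [472080, 393840]
r8 m[X0→φ1] = [870, 840]
r8 m[X0→φ2] = [16060, 5820]
r8 m[X0→φ7] = [558888, 305550]
r8 m[X14→φ0] = [16, 45]
r8 m[X14→φ4] = [80880, 673920]
r8 m[X14→φ5] = [323520, 374400]
r8 m[X1→φ3] = [1, 1]
r9 m[φ0→X15] = [183, 302]
r9 m[φ0→X14] = [40440, 74880]
r9 m[φ1→X15] = [7740, 8610]
r9 m[φ1→X0] = [3212, 1455]
r9 m[φ2→X6] = [39340, 43760]
r9 m[φ2→X0] = [174, 210]
r9 m[φ3→X6] = [12, 9]
r9 m[φ3→X1] = [669220, 3347420]
r9 m[φ4→X14] = [8, 5]
r9 m[φ5→X14] = [2, 9]
r9 m[φ6→X6] = [1, 9]
r9 m[φ7→X0] = [5, 4]
r9 m[X15→φ0] = [7740, 8610]
r9 m[X15→φ1] = [183, 302]
r9 m[X6→φ2] = [12, 81]
r9 m[X6→φ3] = [39340, 393840]
r9 m[X6→φ6] = [472080, 393840]
r9 m[X0→φ1] = [870, 840]
r9 m[X0→φ2] = [16060, 5820]
r9 m[X0→φ7] = [558888, 305550]
r9 m[X14→φ0] = [16, 45]
r9 m[X14→φ4] = [80880, 673920]
r9 m[X14→φ5] = [323520, 374400]
r9 m[X1→φ3] = [1, 1]
r10 m[φ0→X15] = [183, 302]
r10 m[φ0→X14] = [40440, 74880]
r10 m[φ1→X15] = [7740, 8610]
r10 m[φ1→X0] = [3212, 1455]
r10 m[φ2→X6] = [39340, 43760]
r10 m[φ2→X0] = [174, 210]
r10 m[φ3→X6] = [12, 9]
r10 m[φ3→X1] = [669220, 3347420]
r10 m[φ4→X14] = [8, 5]
r10 m[φ5→X14] = [2, 9]
r10 m[φ6→X6] = [1, 9]
r10 m[φ7→X0] = [5, 4]
r10 m[X15→φ0] = [7740, 8610]
r10 m[X15→φ1] = [183, 302]
r10 m[X6→φ2] = [12, 81]
r10 m[X6→φ3] = [39340, 393840]
r10 m[X6→φ6] = [472080, 393840]
r10 m[X0→φ1] = [870, 840]
r10 m[X0→φ2] = [16060, 5820]
r10 m[X0→φ7] = [558888, 305550]
r10 m[X14→φ0] = [16, 45]
r10 m[X14→φ4] = [80880, 673920]
r10 m[X14→φ5] = [323520, 374400]
r10 m[X1→φ3] = [1, 1]
fixed point reached at round 10
b[X14] = ⊗ incoming = [647040, 3369600]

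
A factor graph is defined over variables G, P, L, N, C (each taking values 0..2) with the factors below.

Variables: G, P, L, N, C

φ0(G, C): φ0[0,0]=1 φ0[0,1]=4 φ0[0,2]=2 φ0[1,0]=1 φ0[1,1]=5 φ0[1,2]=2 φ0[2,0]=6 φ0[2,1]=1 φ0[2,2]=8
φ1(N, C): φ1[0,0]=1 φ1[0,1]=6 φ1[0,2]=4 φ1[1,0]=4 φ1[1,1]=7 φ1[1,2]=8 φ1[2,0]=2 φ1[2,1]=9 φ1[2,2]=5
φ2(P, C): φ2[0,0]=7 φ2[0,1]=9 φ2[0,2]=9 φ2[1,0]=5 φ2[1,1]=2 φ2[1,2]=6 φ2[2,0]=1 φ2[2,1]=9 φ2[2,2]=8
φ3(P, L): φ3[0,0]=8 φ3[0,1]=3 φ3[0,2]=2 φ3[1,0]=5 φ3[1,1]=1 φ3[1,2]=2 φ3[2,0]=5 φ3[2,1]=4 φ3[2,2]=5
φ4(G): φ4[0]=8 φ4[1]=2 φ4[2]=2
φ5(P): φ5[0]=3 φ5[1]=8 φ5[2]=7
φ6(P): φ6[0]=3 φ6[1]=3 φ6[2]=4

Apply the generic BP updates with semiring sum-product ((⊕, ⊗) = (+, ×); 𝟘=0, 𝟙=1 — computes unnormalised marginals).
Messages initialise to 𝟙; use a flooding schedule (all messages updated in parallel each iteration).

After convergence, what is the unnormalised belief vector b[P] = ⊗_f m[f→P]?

init: all messages = 𝟙 over 3 values
r1 m[φ0→G] = [7, 8, 15]
r1 m[φ0→C] = [8, 10, 12]
r1 m[φ1→N] = [11, 19, 16]
r1 m[φ1→C] = [7, 22, 17]
r1 m[φ2→P] = [25, 13, 18]
r1 m[φ2→C] = [13, 20, 23]
r1 m[φ3→P] = [13, 8, 14]
r1 m[φ3→L] = [18, 8, 9]
r1 m[φ4→G] = [8, 2, 2]
r1 m[φ5→P] = [3, 8, 7]
r1 m[φ6→P] = [3, 3, 4]
r1 m[G→φ0] = [1, 1, 1]
r1 m[G→φ4] = [1, 1, 1]
r1 m[P→φ2] = [1, 1, 1]
r1 m[P→φ3] = [1, 1, 1]
r1 m[P→φ5] = [1, 1, 1]
r1 m[P→φ6] = [1, 1, 1]
r1 m[L→φ3] = [1, 1, 1]
r1 m[N→φ1] = [1, 1, 1]
r1 m[C→φ0] = [1, 1, 1]
r1 m[C→φ1] = [1, 1, 1]
r1 m[C→φ2] = [1, 1, 1]
r2 m[φ0→G] = [7, 8, 15]
r2 m[φ0→C] = [8, 10, 12]
r2 m[φ1→N] = [11, 19, 16]
r2 m[φ1→C] = [7, 22, 17]
r2 m[φ2→P] = [25, 13, 18]
r2 m[φ2→C] = [13, 20, 23]
r2 m[φ3→P] = [13, 8, 14]
r2 m[φ3→L] = [18, 8, 9]
r2 m[φ4→G] = [8, 2, 2]
r2 m[φ5→P] = [3, 8, 7]
r2 m[φ6→P] = [3, 3, 4]
r2 m[G→φ0] = [8, 2, 2]
r2 m[G→φ4] = [7, 8, 15]
r2 m[P→φ2] = [117, 192, 392]
r2 m[P→φ3] = [225, 312, 504]
r2 m[P→φ5] = [975, 312, 1008]
r2 m[P→φ6] = [975, 832, 1764]
r2 m[L→φ3] = [1, 1, 1]
r2 m[N→φ1] = [1, 1, 1]
r2 m[C→φ0] = [91, 440, 391]
r2 m[C→φ1] = [104, 200, 276]
r2 m[C→φ2] = [56, 220, 204]
r3 m[φ0→G] = [2633, 3073, 4114]
r3 m[φ0→C] = [22, 44, 36]
r3 m[φ1→N] = [2408, 4024, 3388]
r3 m[φ1→C] = [7, 22, 17]
r3 m[φ2→P] = [4208, 1944, 3668]
r3 m[φ2→C] = [2171, 4965, 5341]
r3 m[φ3→P] = [13, 8, 14]
r3 m[φ3→L] = [5880, 3003, 3594]
r3 m[φ4→G] = [8, 2, 2]
r3 m[φ5→P] = [3, 8, 7]
r3 m[φ6→P] = [3, 3, 4]
r3 m[G→φ0] = [8, 2, 2]
r3 m[G→φ4] = [7, 8, 15]
r3 m[P→φ2] = [117, 192, 392]
r3 m[P→φ3] = [225, 312, 504]
r3 m[P→φ5] = [975, 312, 1008]
r3 m[P→φ6] = [975, 832, 1764]
r3 m[L→φ3] = [1, 1, 1]
r3 m[N→φ1] = [1, 1, 1]
r3 m[C→φ0] = [91, 440, 391]
r3 m[C→φ1] = [104, 200, 276]
r3 m[C→φ2] = [56, 220, 204]
r4 m[φ0→G] = [2633, 3073, 4114]
r4 m[φ0→C] = [22, 44, 36]
r4 m[φ1→N] = [2408, 4024, 3388]
r4 m[φ1→C] = [7, 22, 17]
r4 m[φ2→P] = [4208, 1944, 3668]
r4 m[φ2→C] = [2171, 4965, 5341]
r4 m[φ3→P] = [13, 8, 14]
r4 m[φ3→L] = [5880, 3003, 3594]
r4 m[φ4→G] = [8, 2, 2]
r4 m[φ5→P] = [3, 8, 7]
r4 m[φ6→P] = [3, 3, 4]
r4 m[G→φ0] = [8, 2, 2]
r4 m[G→φ4] = [2633, 3073, 4114]
r4 m[P→φ2] = [117, 192, 392]
r4 m[P→φ3] = [37872, 46656, 102704]
r4 m[P→φ5] = [164112, 46656, 205408]
r4 m[P→φ6] = [164112, 124416, 359464]
r4 m[L→φ3] = [1, 1, 1]
r4 m[N→φ1] = [1, 1, 1]
r4 m[C→φ0] = [15197, 109230, 90797]
r4 m[C→φ1] = [47762, 218460, 192276]
r4 m[C→φ2] = [154, 968, 612]
r5 m[φ0→G] = [633711, 742941, 926788]
r5 m[φ0→C] = [22, 44, 36]
r5 m[φ1→N] = [2127626, 3258476, 3023044]
r5 m[φ1→C] = [7, 22, 17]
r5 m[φ2→P] = [15298, 6378, 13762]
r5 m[φ2→C] = [2171, 4965, 5341]
r5 m[φ3→P] = [13, 8, 14]
r5 m[φ3→L] = [1049776, 571088, 682576]
r5 m[φ4→G] = [8, 2, 2]
r5 m[φ5→P] = [3, 8, 7]
r5 m[φ6→P] = [3, 3, 4]
r5 m[G→φ0] = [8, 2, 2]
r5 m[G→φ4] = [2633, 3073, 4114]
r5 m[P→φ2] = [117, 192, 392]
r5 m[P→φ3] = [37872, 46656, 102704]
r5 m[P→φ5] = [164112, 46656, 205408]
r5 m[P→φ6] = [164112, 124416, 359464]
r5 m[L→φ3] = [1, 1, 1]
r5 m[N→φ1] = [1, 1, 1]
r5 m[C→φ0] = [15197, 109230, 90797]
r5 m[C→φ1] = [47762, 218460, 192276]
r5 m[C→φ2] = [154, 968, 612]
r6 m[φ0→G] = [633711, 742941, 926788]
r6 m[φ0→C] = [22, 44, 36]
r6 m[φ1→N] = [2127626, 3258476, 3023044]
r6 m[φ1→C] = [7, 22, 17]
r6 m[φ2→P] = [15298, 6378, 13762]
r6 m[φ2→C] = [2171, 4965, 5341]
r6 m[φ3→P] = [13, 8, 14]
r6 m[φ3→L] = [1049776, 571088, 682576]
r6 m[φ4→G] = [8, 2, 2]
r6 m[φ5→P] = [3, 8, 7]
r6 m[φ6→P] = [3, 3, 4]
r6 m[G→φ0] = [8, 2, 2]
r6 m[G→φ4] = [633711, 742941, 926788]
r6 m[P→φ2] = [117, 192, 392]
r6 m[P→φ3] = [137682, 153072, 385336]
r6 m[P→φ5] = [596622, 153072, 770672]
r6 m[P→φ6] = [596622, 408192, 1348676]
r6 m[L→φ3] = [1, 1, 1]
r6 m[N→φ1] = [1, 1, 1]
r6 m[C→φ0] = [15197, 109230, 90797]
r6 m[C→φ1] = [47762, 218460, 192276]
r6 m[C→φ2] = [154, 968, 612]
r7 m[φ0→G] = [633711, 742941, 926788]
r7 m[φ0→C] = [22, 44, 36]
r7 m[φ1→N] = [2127626, 3258476, 3023044]
r7 m[φ1→C] = [7, 22, 17]
r7 m[φ2→P] = [15298, 6378, 13762]
r7 m[φ2→C] = [2171, 4965, 5341]
r7 m[φ3→P] = [13, 8, 14]
r7 m[φ3→L] = [3793496, 2107462, 2508188]
r7 m[φ4→G] = [8, 2, 2]
r7 m[φ5→P] = [3, 8, 7]
r7 m[φ6→P] = [3, 3, 4]
r7 m[G→φ0] = [8, 2, 2]
r7 m[G→φ4] = [633711, 742941, 926788]
r7 m[P→φ2] = [117, 192, 392]
r7 m[P→φ3] = [137682, 153072, 385336]
r7 m[P→φ5] = [596622, 153072, 770672]
r7 m[P→φ6] = [596622, 408192, 1348676]
r7 m[L→φ3] = [1, 1, 1]
r7 m[N→φ1] = [1, 1, 1]
r7 m[C→φ0] = [15197, 109230, 90797]
r7 m[C→φ1] = [47762, 218460, 192276]
r7 m[C→φ2] = [154, 968, 612]
r8 m[φ0→G] = [633711, 742941, 926788]
r8 m[φ0→C] = [22, 44, 36]
r8 m[φ1→N] = [2127626, 3258476, 3023044]
r8 m[φ1→C] = [7, 22, 17]
r8 m[φ2→P] = [15298, 6378, 13762]
r8 m[φ2→C] = [2171, 4965, 5341]
r8 m[φ3→P] = [13, 8, 14]
r8 m[φ3→L] = [3793496, 2107462, 2508188]
r8 m[φ4→G] = [8, 2, 2]
r8 m[φ5→P] = [3, 8, 7]
r8 m[φ6→P] = [3, 3, 4]
r8 m[G→φ0] = [8, 2, 2]
r8 m[G→φ4] = [633711, 742941, 926788]
r8 m[P→φ2] = [117, 192, 392]
r8 m[P→φ3] = [137682, 153072, 385336]
r8 m[P→φ5] = [596622, 153072, 770672]
r8 m[P→φ6] = [596622, 408192, 1348676]
r8 m[L→φ3] = [1, 1, 1]
r8 m[N→φ1] = [1, 1, 1]
r8 m[C→φ0] = [15197, 109230, 90797]
r8 m[C→φ1] = [47762, 218460, 192276]
r8 m[C→φ2] = [154, 968, 612]
fixed point reached at round 8
b[P] = ⊗ incoming = [1789866, 1224576, 5394704]

b[P] = [1789866, 1224576, 5394704]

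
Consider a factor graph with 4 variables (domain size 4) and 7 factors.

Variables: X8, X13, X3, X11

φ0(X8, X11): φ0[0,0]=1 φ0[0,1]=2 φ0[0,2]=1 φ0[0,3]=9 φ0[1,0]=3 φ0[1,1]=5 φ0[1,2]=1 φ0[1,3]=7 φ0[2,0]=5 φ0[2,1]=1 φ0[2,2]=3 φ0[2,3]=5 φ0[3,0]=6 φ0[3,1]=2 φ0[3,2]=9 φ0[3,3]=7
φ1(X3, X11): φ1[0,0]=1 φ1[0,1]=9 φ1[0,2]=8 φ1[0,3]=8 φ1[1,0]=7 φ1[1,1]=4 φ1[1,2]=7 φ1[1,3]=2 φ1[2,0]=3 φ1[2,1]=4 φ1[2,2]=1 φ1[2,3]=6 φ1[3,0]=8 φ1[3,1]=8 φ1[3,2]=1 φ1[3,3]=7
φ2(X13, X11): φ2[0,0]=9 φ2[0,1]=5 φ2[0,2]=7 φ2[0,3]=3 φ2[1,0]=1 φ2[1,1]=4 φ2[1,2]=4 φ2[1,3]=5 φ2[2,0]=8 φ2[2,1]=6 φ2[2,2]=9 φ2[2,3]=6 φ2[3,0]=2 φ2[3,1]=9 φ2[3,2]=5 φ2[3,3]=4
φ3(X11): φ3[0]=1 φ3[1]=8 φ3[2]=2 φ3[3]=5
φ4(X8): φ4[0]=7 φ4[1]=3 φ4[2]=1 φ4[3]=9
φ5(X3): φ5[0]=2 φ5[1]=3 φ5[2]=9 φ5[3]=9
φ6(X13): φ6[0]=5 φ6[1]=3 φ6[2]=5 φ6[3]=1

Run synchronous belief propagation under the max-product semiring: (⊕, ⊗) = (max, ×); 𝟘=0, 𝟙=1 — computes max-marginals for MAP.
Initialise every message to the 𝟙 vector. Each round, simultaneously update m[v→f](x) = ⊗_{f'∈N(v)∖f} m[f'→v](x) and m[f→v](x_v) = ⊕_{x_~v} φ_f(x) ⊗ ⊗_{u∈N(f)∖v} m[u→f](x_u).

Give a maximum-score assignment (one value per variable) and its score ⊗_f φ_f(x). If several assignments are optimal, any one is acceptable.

init: all messages = 𝟙 over 4 values
r1 m[φ0→X8] = [9, 7, 5, 9]
r1 m[φ0→X11] = [6, 5, 9, 9]
r1 m[φ1→X3] = [9, 7, 6, 8]
r1 m[φ1→X11] = [8, 9, 8, 8]
r1 m[φ2→X13] = [9, 5, 9, 9]
r1 m[φ2→X11] = [9, 9, 9, 6]
r1 m[φ3→X11] = [1, 8, 2, 5]
r1 m[φ4→X8] = [7, 3, 1, 9]
r1 m[φ5→X3] = [2, 3, 9, 9]
r1 m[φ6→X13] = [5, 3, 5, 1]
r1 m[X8→φ0] = [1, 1, 1, 1]
r1 m[X8→φ4] = [1, 1, 1, 1]
r1 m[X13→φ2] = [1, 1, 1, 1]
r1 m[X13→φ6] = [1, 1, 1, 1]
r1 m[X3→φ1] = [1, 1, 1, 1]
r1 m[X3→φ5] = [1, 1, 1, 1]
r1 m[X11→φ0] = [1, 1, 1, 1]
r1 m[X11→φ1] = [1, 1, 1, 1]
r1 m[X11→φ2] = [1, 1, 1, 1]
r1 m[X11→φ3] = [1, 1, 1, 1]
r2 m[φ0→X8] = [9, 7, 5, 9]
r2 m[φ0→X11] = [6, 5, 9, 9]
r2 m[φ1→X3] = [9, 7, 6, 8]
r2 m[φ1→X11] = [8, 9, 8, 8]
r2 m[φ2→X13] = [9, 5, 9, 9]
r2 m[φ2→X11] = [9, 9, 9, 6]
r2 m[φ3→X11] = [1, 8, 2, 5]
r2 m[φ4→X8] = [7, 3, 1, 9]
r2 m[φ5→X3] = [2, 3, 9, 9]
r2 m[φ6→X13] = [5, 3, 5, 1]
r2 m[X8→φ0] = [7, 3, 1, 9]
r2 m[X8→φ4] = [9, 7, 5, 9]
r2 m[X13→φ2] = [5, 3, 5, 1]
r2 m[X13→φ6] = [9, 5, 9, 9]
r2 m[X3→φ1] = [2, 3, 9, 9]
r2 m[X3→φ5] = [9, 7, 6, 8]
r2 m[X11→φ0] = [72, 648, 144, 240]
r2 m[X11→φ1] = [54, 360, 162, 270]
r2 m[X11→φ2] = [48, 360, 144, 360]
r2 m[X11→φ3] = [432, 405, 648, 432]
r3 m[φ0→X8] = [2160, 3240, 1200, 1680]
r3 m[φ0→X11] = [54, 18, 81, 63]
r3 m[φ1→X3] = [3240, 1440, 1620, 2880]
r3 m[φ1→X11] = [72, 72, 21, 63]
r3 m[φ2→X13] = [1800, 1800, 2160, 3240]
r3 m[φ2→X11] = [45, 30, 45, 30]
r3 m[φ3→X11] = [1, 8, 2, 5]
r3 m[φ4→X8] = [7, 3, 1, 9]
r3 m[φ5→X3] = [2, 3, 9, 9]
r3 m[φ6→X13] = [5, 3, 5, 1]
r3 m[X8→φ0] = [7, 3, 1, 9]
r3 m[X8→φ4] = [9, 7, 5, 9]
r3 m[X13→φ2] = [5, 3, 5, 1]
r3 m[X13→φ6] = [9, 5, 9, 9]
r3 m[X3→φ1] = [2, 3, 9, 9]
r3 m[X3→φ5] = [9, 7, 6, 8]
r3 m[X11→φ0] = [72, 648, 144, 240]
r3 m[X11→φ1] = [54, 360, 162, 270]
r3 m[X11→φ2] = [48, 360, 144, 360]
r3 m[X11→φ3] = [432, 405, 648, 432]
r4 m[φ0→X8] = [2160, 3240, 1200, 1680]
r4 m[φ0→X11] = [54, 18, 81, 63]
r4 m[φ1→X3] = [3240, 1440, 1620, 2880]
r4 m[φ1→X11] = [72, 72, 21, 63]
r4 m[φ2→X13] = [1800, 1800, 2160, 3240]
r4 m[φ2→X11] = [45, 30, 45, 30]
r4 m[φ3→X11] = [1, 8, 2, 5]
r4 m[φ4→X8] = [7, 3, 1, 9]
r4 m[φ5→X3] = [2, 3, 9, 9]
r4 m[φ6→X13] = [5, 3, 5, 1]
r4 m[X8→φ0] = [7, 3, 1, 9]
r4 m[X8→φ4] = [2160, 3240, 1200, 1680]
r4 m[X13→φ2] = [5, 3, 5, 1]
r4 m[X13→φ6] = [1800, 1800, 2160, 3240]
r4 m[X3→φ1] = [2, 3, 9, 9]
r4 m[X3→φ5] = [3240, 1440, 1620, 2880]
r4 m[X11→φ0] = [3240, 17280, 1890, 9450]
r4 m[X11→φ1] = [2430, 4320, 7290, 9450]
r4 m[X11→φ2] = [3888, 10368, 3402, 19845]
r4 m[X11→φ3] = [174960, 38880, 76545, 119070]
r5 m[φ0→X8] = [85050, 86400, 47250, 66150]
r5 m[φ0→X11] = [54, 18, 81, 63]
r5 m[φ1→X3] = [75600, 51030, 56700, 66150]
r5 m[φ1→X11] = [72, 72, 21, 63]
r5 m[φ2→X13] = [59535, 99225, 119070, 93312]
r5 m[φ2→X11] = [45, 30, 45, 30]
r5 m[φ3→X11] = [1, 8, 2, 5]
r5 m[φ4→X8] = [7, 3, 1, 9]
r5 m[φ5→X3] = [2, 3, 9, 9]
r5 m[φ6→X13] = [5, 3, 5, 1]
r5 m[X8→φ0] = [7, 3, 1, 9]
r5 m[X8→φ4] = [2160, 3240, 1200, 1680]
r5 m[X13→φ2] = [5, 3, 5, 1]
r5 m[X13→φ6] = [1800, 1800, 2160, 3240]
r5 m[X3→φ1] = [2, 3, 9, 9]
r5 m[X3→φ5] = [3240, 1440, 1620, 2880]
r5 m[X11→φ0] = [3240, 17280, 1890, 9450]
r5 m[X11→φ1] = [2430, 4320, 7290, 9450]
r5 m[X11→φ2] = [3888, 10368, 3402, 19845]
r5 m[X11→φ3] = [174960, 38880, 76545, 119070]
r6 m[φ0→X8] = [85050, 86400, 47250, 66150]
r6 m[φ0→X11] = [54, 18, 81, 63]
r6 m[φ1→X3] = [75600, 51030, 56700, 66150]
r6 m[φ1→X11] = [72, 72, 21, 63]
r6 m[φ2→X13] = [59535, 99225, 119070, 93312]
r6 m[φ2→X11] = [45, 30, 45, 30]
r6 m[φ3→X11] = [1, 8, 2, 5]
r6 m[φ4→X8] = [7, 3, 1, 9]
r6 m[φ5→X3] = [2, 3, 9, 9]
r6 m[φ6→X13] = [5, 3, 5, 1]
r6 m[X8→φ0] = [7, 3, 1, 9]
r6 m[X8→φ4] = [85050, 86400, 47250, 66150]
r6 m[X13→φ2] = [5, 3, 5, 1]
r6 m[X13→φ6] = [59535, 99225, 119070, 93312]
r6 m[X3→φ1] = [2, 3, 9, 9]
r6 m[X3→φ5] = [75600, 51030, 56700, 66150]
r6 m[X11→φ0] = [3240, 17280, 1890, 9450]
r6 m[X11→φ1] = [2430, 4320, 7290, 9450]
r6 m[X11→φ2] = [3888, 10368, 3402, 19845]
r6 m[X11→φ3] = [174960, 38880, 76545, 119070]
r7 m[φ0→X8] = [85050, 86400, 47250, 66150]
r7 m[φ0→X11] = [54, 18, 81, 63]
r7 m[φ1→X3] = [75600, 51030, 56700, 66150]
r7 m[φ1→X11] = [72, 72, 21, 63]
r7 m[φ2→X13] = [59535, 99225, 119070, 93312]
r7 m[φ2→X11] = [45, 30, 45, 30]
r7 m[φ3→X11] = [1, 8, 2, 5]
r7 m[φ4→X8] = [7, 3, 1, 9]
r7 m[φ5→X3] = [2, 3, 9, 9]
r7 m[φ6→X13] = [5, 3, 5, 1]
r7 m[X8→φ0] = [7, 3, 1, 9]
r7 m[X8→φ4] = [85050, 86400, 47250, 66150]
r7 m[X13→φ2] = [5, 3, 5, 1]
r7 m[X13→φ6] = [59535, 99225, 119070, 93312]
r7 m[X3→φ1] = [2, 3, 9, 9]
r7 m[X3→φ5] = [75600, 51030, 56700, 66150]
r7 m[X11→φ0] = [3240, 17280, 1890, 9450]
r7 m[X11→φ1] = [2430, 4320, 7290, 9450]
r7 m[X11→φ2] = [3888, 10368, 3402, 19845]
r7 m[X11→φ3] = [174960, 38880, 76545, 119070]
fixed point reached at round 7
traceback from X8: (X8=0, X13=2, X3=3, X11=3), score=595350

assignment: (X8=0, X13=2, X3=3, X11=3); score = 595350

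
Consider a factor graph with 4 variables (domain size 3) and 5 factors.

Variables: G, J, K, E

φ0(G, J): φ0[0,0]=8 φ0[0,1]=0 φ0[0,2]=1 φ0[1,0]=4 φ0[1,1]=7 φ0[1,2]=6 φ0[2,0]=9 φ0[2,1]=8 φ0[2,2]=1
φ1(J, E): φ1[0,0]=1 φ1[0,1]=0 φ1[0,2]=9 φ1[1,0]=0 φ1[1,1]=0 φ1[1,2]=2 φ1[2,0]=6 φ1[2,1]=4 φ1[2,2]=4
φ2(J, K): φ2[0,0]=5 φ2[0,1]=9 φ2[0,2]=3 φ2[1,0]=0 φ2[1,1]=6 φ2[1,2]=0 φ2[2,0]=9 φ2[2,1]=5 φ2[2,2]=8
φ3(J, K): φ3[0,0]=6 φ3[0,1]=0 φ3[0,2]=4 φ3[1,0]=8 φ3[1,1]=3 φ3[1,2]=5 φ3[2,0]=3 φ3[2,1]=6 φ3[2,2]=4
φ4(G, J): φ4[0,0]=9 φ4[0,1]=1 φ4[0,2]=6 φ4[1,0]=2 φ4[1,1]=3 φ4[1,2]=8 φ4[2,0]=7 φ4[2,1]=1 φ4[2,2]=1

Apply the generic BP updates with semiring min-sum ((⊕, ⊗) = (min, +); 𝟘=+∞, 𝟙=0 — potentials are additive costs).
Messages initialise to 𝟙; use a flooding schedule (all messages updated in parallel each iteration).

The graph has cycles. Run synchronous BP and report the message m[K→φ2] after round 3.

message @ round 3 = [3, 0, 4]

init: all messages = 𝟙 over 3 values
r1 m[φ0→G] = [0, 4, 1]
r1 m[φ0→J] = [4, 0, 1]
r1 m[φ1→J] = [0, 0, 4]
r1 m[φ1→E] = [0, 0, 2]
r1 m[φ2→J] = [3, 0, 5]
r1 m[φ2→K] = [0, 5, 0]
r1 m[φ3→J] = [0, 3, 3]
r1 m[φ3→K] = [3, 0, 4]
r1 m[φ4→G] = [1, 2, 1]
r1 m[φ4→J] = [2, 1, 1]
r1 m[G→φ0] = [0, 0, 0]
r1 m[G→φ4] = [0, 0, 0]
r1 m[J→φ0] = [0, 0, 0]
r1 m[J→φ1] = [0, 0, 0]
r1 m[J→φ2] = [0, 0, 0]
r1 m[J→φ3] = [0, 0, 0]
r1 m[J→φ4] = [0, 0, 0]
r1 m[K→φ2] = [0, 0, 0]
r1 m[K→φ3] = [0, 0, 0]
r1 m[E→φ1] = [0, 0, 0]
r2 m[φ0→G] = [0, 4, 1]
r2 m[φ0→J] = [4, 0, 1]
r2 m[φ1→J] = [0, 0, 4]
r2 m[φ1→E] = [0, 0, 2]
r2 m[φ2→J] = [3, 0, 5]
r2 m[φ2→K] = [0, 5, 0]
r2 m[φ3→J] = [0, 3, 3]
r2 m[φ3→K] = [3, 0, 4]
r2 m[φ4→G] = [1, 2, 1]
r2 m[φ4→J] = [2, 1, 1]
r2 m[G→φ0] = [1, 2, 1]
r2 m[G→φ4] = [0, 4, 1]
r2 m[J→φ0] = [5, 4, 13]
r2 m[J→φ1] = [9, 4, 10]
r2 m[J→φ2] = [6, 4, 9]
r2 m[J→φ3] = [9, 1, 11]
r2 m[J→φ4] = [7, 3, 13]
r2 m[K→φ2] = [3, 0, 4]
r2 m[K→φ3] = [0, 5, 0]
r2 m[E→φ1] = [0, 0, 0]
r3 m[φ0→G] = [4, 9, 12]
r3 m[φ0→J] = [6, 1, 2]
r3 m[φ1→J] = [0, 0, 4]
r3 m[φ1→E] = [4, 4, 6]
r3 m[φ2→J] = [7, 3, 5]
r3 m[φ2→K] = [4, 10, 4]
r3 m[φ3→J] = [4, 5, 3]
r3 m[φ3→K] = [9, 4, 6]
r3 m[φ4→G] = [4, 6, 4]
r3 m[φ4→J] = [6, 1, 2]
r3 m[G→φ0] = [1, 2, 1]
r3 m[G→φ4] = [0, 4, 1]
r3 m[J→φ0] = [5, 4, 13]
r3 m[J→φ1] = [9, 4, 10]
r3 m[J→φ2] = [6, 4, 9]
r3 m[J→φ3] = [9, 1, 11]
r3 m[J→φ4] = [7, 3, 13]
r3 m[K→φ2] = [3, 0, 4]
r3 m[K→φ3] = [0, 5, 0]
r3 m[E→φ1] = [0, 0, 0]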